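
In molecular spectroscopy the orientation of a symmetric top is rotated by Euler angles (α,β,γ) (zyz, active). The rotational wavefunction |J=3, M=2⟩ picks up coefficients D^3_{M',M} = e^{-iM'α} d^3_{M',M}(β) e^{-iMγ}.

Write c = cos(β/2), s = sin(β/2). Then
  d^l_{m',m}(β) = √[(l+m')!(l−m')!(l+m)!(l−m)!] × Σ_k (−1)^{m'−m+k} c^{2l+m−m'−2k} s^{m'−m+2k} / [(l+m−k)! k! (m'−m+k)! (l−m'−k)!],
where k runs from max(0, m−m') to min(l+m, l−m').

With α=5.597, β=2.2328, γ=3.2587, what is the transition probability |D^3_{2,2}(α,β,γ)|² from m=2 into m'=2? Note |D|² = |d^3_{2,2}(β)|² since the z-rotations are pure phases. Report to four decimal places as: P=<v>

First d^3_{2,2}(β=2.2328), then the phase factors e^{-i(2)α} and e^{-i(2)γ}:
Half-angle: c=0.438920, s=0.898526. N=√(120·1·120·1)=120.000000
k∈{0,1} keeps every argument non-negative
  k=0: (−1)^0·120.0000/(120)·0.4389^6·0.8985^0 = +0.007150
  k=1: (−1)^1·120.0000/(24)·0.4389^4·0.8985^2 = -0.149821
d^3_{2,2}(2.2328) = +0.007150 -0.149821 = -0.142671
|D^3_{2,2}|² = |d^3_{2,2}(β)|² = (-0.142671)² = 0.020355 (the z-rotation phases have unit modulus)

P=0.0204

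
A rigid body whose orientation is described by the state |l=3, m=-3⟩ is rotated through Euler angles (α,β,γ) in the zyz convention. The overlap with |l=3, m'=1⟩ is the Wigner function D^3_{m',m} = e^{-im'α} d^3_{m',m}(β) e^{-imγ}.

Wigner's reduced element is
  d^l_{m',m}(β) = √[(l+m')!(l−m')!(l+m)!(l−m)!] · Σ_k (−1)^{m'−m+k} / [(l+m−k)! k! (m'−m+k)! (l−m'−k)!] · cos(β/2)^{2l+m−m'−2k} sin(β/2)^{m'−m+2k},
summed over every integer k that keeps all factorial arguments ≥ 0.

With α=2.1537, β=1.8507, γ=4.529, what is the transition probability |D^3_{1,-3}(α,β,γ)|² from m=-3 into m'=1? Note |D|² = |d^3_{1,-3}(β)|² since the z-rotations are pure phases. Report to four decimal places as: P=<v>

First d^3_{1,-3}(β=1.8507), then the phase factors e^{-i(1)α} and e^{-i(-3)γ}:
c=cos(1.8507/2)=0.601555, s=sin(1.8507/2)=0.798831; N=√[24·2·1·720]=185.903201
k∈{0} keeps every argument non-negative
  k=0: (−1)^4·185.9032/(48)·0.6016^2·0.7988^4 = +0.570712
d^3_{1,-3}(1.8507) = +0.570712
|D^3_{1,-3}|² = |d^3_{1,-3}(β)|² = (+0.570712)² = 0.325712 (the z-rotation phases have unit modulus)

P=0.3257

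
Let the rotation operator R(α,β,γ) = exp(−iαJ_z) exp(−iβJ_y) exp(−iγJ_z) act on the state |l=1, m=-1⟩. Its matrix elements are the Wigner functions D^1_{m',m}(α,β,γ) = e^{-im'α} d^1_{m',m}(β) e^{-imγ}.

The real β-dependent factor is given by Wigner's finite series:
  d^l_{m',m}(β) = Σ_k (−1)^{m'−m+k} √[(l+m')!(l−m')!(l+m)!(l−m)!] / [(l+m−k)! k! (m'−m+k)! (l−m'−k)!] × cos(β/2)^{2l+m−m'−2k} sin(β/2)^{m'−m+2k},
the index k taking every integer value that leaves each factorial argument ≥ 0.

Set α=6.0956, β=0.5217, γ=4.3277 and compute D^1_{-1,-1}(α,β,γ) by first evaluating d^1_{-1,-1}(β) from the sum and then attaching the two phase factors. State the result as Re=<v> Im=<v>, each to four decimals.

Split into d^1_{-1,-1}(β=0.5217) × two z-phases.
With c≡cos(β/2)=0.966171 and s≡sin(β/2)=0.257902, N=[1·2·1·2]^{1/2}=2.000000
The bounds max(0,m−m')=0 and min(l+m,l−m')=0 give 1 term
  k=0: (−1)^0·2.0000/(2)·0.9662^2·0.2579^0 = +0.933487
d^1_{-1,-1}(0.5217) = +0.933487
D = (+0.982457-0.186487i)·(+0.933487)·(-0.375271-0.926915i) = -0.505525-0.784756i

Re=-0.5055 Im=-0.7848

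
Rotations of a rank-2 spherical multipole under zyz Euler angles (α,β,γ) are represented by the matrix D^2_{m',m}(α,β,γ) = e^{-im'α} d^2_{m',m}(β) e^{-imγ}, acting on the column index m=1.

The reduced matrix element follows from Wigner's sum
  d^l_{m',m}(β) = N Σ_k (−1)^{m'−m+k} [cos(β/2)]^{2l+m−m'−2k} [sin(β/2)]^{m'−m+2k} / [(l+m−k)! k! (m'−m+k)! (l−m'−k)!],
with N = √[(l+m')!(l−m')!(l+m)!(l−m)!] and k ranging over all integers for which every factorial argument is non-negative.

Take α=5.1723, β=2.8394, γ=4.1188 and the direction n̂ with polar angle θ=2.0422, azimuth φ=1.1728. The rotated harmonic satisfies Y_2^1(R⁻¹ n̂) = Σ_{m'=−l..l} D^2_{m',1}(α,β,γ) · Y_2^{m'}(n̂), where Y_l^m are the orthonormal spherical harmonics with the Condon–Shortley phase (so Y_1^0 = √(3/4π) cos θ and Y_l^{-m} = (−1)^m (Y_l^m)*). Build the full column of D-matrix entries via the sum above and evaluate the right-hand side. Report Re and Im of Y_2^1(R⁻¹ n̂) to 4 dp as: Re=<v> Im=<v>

Need the full column D^2_{m',1} for m'=−2..2 at α=5.1723, β=2.8394, γ=4.1188.
cos(β/2)=0.150522, sin(β/2)=0.988607
d^2_{-2,1}: single k=3 term ⇒ +0.290871;  D = +0.290392-0.016683i
d^2_{-1,1}: k∈[2..3] ⇒ +0.066431 -0.955200 = -0.888769;  D = -0.439525-0.772482i
d^2_{0,1}: k∈[1..2] ⇒ +0.008258 -0.356243 = -0.347985;  D = +0.194642-0.288458i
d^2_{1,1}: k∈[0..1] ⇒ +0.000513 -0.066431 = -0.065917;  D = +0.065329+0.008785i
d^2_{2,1}: single k=0 term ⇒ -0.006743;  D = +0.002161+0.006387i
Y_2^{m'}(θ=2.0422,φ=1.1728) and Σ D·Y over m':
  (+0.2904-0.0167i)·(-0.2145-0.2191i)  (-0.4395-0.7725i)·(-0.1211+0.2881i)  (+0.1946-0.2885i)·(-0.1203+0.0000i)  (+0.0653+0.0088i)·(+0.1211+0.2881i)  (+0.0022+0.0064i)·(-0.2145+0.2191i)
Y_2^1(R⁻¹ n̂) = +0.190005-0.039428i

Re=0.1900 Im=-0.0394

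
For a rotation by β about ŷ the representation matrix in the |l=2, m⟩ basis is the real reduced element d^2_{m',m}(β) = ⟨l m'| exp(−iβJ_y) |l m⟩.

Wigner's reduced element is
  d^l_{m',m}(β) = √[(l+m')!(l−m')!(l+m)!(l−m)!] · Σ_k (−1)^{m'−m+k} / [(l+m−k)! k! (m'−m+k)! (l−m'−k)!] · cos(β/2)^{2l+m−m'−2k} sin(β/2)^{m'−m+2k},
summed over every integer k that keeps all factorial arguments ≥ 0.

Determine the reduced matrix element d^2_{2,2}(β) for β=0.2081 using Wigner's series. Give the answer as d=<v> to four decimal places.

d=0.9785

d^2_{2,2}(β=0.2081) via Wigner's sum:
c=cos(0.2081/2)=0.994592, s=sin(0.2081/2)=0.103862; N=√[24·1·24·1]=24.000000
k: max(0,(2)−(2))=0 … min(2+(2),2−(2))=0
  k=0: (−1)^0·24.0000/(24)·0.9946^4·0.1039^0 = +0.978542
d^2_{2,2}(0.2081) = +0.978542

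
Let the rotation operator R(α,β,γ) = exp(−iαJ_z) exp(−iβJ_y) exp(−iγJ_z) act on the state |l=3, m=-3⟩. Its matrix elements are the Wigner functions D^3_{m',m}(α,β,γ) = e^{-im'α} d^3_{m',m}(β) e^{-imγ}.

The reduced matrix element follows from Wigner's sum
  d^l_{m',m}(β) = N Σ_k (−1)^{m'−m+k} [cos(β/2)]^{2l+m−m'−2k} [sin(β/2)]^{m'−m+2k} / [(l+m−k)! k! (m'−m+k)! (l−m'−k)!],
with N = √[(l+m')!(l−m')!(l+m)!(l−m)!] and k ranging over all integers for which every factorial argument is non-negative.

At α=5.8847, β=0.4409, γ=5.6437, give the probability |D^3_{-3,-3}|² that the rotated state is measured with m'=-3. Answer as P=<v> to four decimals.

P=0.7453

Split into d^3_{-3,-3}(β=0.4409) × two z-phases.
Half-angle: c=0.975799, s=0.218669. N=√(1·720·1·720)=720.000000
The bounds max(0,m−m')=0 and min(l+m,l−m')=0 give 1 term
  k=0: (−1)^0·720.0000/(720)·0.9758^6·0.2187^0 = +0.863302
d^3_{-3,-3}(0.4409) = +0.863302
|D^3_{-3,-3}|² = |d^3_{-3,-3}(β)|² = (+0.863302)² = 0.745290 (the z-rotation phases have unit modulus)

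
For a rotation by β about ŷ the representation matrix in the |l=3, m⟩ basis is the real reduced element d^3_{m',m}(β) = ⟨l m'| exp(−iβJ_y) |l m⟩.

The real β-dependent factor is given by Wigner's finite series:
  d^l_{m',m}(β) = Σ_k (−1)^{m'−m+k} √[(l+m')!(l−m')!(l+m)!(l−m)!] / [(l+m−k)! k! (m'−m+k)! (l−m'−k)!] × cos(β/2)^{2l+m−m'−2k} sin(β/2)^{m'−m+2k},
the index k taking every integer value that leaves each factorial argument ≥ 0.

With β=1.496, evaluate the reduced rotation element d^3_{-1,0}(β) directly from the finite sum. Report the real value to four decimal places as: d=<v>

d=-0.4197

d^3_{-1,0}(β=1.496) via Wigner's sum:
With c≡cos(β/2)=0.733051 and s≡sin(β/2)=0.680174, N=[2·24·6·6]^{1/2}=41.569219
k: max(0,(0)−(-1))=1 … min(3+(0),3−(-1))=3
  k=1: (−1)^0·41.5692/(12)·0.7331^5·0.6802^1 = +0.498747
  k=2: (−1)^1·41.5692/(4)·0.7331^3·0.6802^3 = -1.288172
  k=3: (−1)^2·41.5692/(12)·0.7331^1·0.6802^5 = +0.369679
d^3_{-1,0}(1.496) = +0.498747 -1.288172 +0.369679 = -0.419746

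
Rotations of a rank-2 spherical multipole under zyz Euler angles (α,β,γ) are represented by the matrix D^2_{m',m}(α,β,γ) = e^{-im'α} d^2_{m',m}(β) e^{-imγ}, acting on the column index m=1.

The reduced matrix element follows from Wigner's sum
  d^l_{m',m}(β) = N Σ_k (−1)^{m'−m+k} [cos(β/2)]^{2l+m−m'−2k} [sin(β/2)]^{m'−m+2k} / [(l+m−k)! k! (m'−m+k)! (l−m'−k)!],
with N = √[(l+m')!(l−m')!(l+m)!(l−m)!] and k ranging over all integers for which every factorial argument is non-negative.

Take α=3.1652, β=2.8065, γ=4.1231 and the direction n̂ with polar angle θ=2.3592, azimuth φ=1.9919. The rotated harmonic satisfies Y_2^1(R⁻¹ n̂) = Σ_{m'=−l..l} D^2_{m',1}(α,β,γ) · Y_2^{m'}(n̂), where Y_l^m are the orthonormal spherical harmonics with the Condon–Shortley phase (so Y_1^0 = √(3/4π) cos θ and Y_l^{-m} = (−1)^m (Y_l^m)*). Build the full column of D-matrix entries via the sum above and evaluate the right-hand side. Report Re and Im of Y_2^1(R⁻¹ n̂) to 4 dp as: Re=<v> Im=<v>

Re=-0.3251 Im=-0.2000

Need the full column D^2_{m',1} for m'=−2..2 at α=3.1652, β=2.8065, γ=4.1231.
cos(β/2)=0.166764, sin(β/2)=0.985997
d^2_{-2,1}: single k=3 term ⇒ +0.319711;  D = -0.190032+0.257105i
d^2_{-1,1}: k∈[2..3] ⇒ +0.081110 -0.945153 = -0.864043;  D = -0.497031+0.706775i
d^2_{0,1}: k∈[1..2] ⇒ +0.011201 -0.391565 = -0.380364;  D = +0.211395-0.316210i
d^2_{1,1}: k∈[0..1] ⇒ +0.000773 -0.081110 = -0.080337;  D = -0.043060+0.067822i
d^2_{2,1}: single k=0 term ⇒ -0.009146;  D = +0.004718-0.007834i
Y_2^{m'}(θ=2.3592,φ=1.9919) and Σ D·Y over m':
  (-0.1900+0.2571i)·(-0.1278+0.1432i)  (-0.4970+0.7068i)·(+0.1579+0.3525i)  (+0.2114-0.3162i)·(+0.1605+0.0000i)  (-0.0431+0.0678i)·(-0.1579+0.3525i)  (+0.0047-0.0078i)·(-0.1278-0.1432i)
Y_2^1(R⁻¹ n̂) = -0.325067-0.200029i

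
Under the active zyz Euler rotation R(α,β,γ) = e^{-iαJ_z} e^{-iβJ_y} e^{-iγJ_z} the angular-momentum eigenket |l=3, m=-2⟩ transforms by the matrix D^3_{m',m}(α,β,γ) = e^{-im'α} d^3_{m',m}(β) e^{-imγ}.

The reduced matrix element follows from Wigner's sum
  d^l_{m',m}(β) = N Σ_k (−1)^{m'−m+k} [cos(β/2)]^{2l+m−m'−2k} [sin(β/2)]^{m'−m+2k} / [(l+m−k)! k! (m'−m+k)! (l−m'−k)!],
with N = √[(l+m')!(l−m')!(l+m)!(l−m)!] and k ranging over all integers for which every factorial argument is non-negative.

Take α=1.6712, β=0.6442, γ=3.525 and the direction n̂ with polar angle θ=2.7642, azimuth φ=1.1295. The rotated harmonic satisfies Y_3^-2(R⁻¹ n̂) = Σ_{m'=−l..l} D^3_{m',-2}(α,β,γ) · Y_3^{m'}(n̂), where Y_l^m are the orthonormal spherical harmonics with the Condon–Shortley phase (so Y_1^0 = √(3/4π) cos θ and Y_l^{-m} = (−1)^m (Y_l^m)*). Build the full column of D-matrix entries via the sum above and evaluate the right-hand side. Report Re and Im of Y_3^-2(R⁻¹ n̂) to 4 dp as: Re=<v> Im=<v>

Re=-0.1322 Im=-0.3694

Need the full column D^3_{m',-2} for m'=−3..3 at α=1.6712, β=0.6442, γ=3.525.
cos(β/2)=0.948573, sin(β/2)=0.316559
d^3_{-3,-2}: single k=1 term ⇒ +0.595503;  D = +0.521810-0.286946i
d^3_{-2,-2}: k∈[0..1] ⇒ +0.728490 -0.405660 = +0.322830;  D = -0.183128-0.265863i
d^3_{-1,-2}: k∈[0..1] ⇒ -0.768791 +0.171241 = -0.597550;  D = +0.455651-0.386585i
d^3_{0,-2}: k∈[0..1] ⇒ +0.444379 -0.049491 = +0.394888;  D = +0.284369+0.273991i
d^3_{1,-2}: k∈[0..1] ⇒ -0.171241 +0.009536 = -0.161705;  D = -0.099961+0.127108i
d^3_{2,-2}: k∈[0..1] ⇒ +0.045178 -0.001006 = +0.044172;  D = -0.037283-0.023688i
d^3_{3,-2}: single k=0 term ⇒ -0.007386;  D = +0.003316-0.006600i
Y_3^{m'}(θ=2.7642,φ=1.1295) and Σ D·Y over m':
  (+0.5218-0.2869i)·(-0.0202+0.0051i)  (-0.1831-0.2659i)·(+0.0819+0.0996i)  (+0.4557-0.3866i)·(+0.1689-0.3576i)  (+0.2844+0.2740i)·(-0.4583+0.0000i)  (-0.1000+0.1271i)·(-0.1689-0.3576i)  (-0.0373-0.0237i)·(+0.0819-0.0996i)  (+0.0033-0.0066i)·(+0.0202+0.0051i)
Y_3^-2(R⁻¹ n̂) = -0.132188-0.369449i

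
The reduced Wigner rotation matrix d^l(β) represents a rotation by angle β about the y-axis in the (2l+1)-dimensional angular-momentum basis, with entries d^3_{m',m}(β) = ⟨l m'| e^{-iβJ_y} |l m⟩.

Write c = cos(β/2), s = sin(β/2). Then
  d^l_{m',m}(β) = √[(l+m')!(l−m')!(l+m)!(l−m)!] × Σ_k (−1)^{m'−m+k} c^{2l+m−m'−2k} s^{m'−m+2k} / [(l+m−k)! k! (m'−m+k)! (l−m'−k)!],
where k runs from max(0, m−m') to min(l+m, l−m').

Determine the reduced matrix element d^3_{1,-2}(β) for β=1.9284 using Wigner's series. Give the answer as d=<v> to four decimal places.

d=0.0250

d^3_{1,-2}(β=1.9284) via Wigner's sum:
Half-angle: c=0.570074, s=0.821593. N=√(24·2·1·120)=75.894664
The bounds max(0,m−m')=0 and min(l+m,l−m')=1 give 2 terms
  k=0: (−1)^3·75.8947/(12)·0.5701^3·0.8216^3 = -0.649823
  k=1: (−1)^4·75.8947/(24)·0.5701^1·0.8216^5 = +0.674863
d^3_{1,-2}(1.9284) = -0.649823 +0.674863 = +0.025040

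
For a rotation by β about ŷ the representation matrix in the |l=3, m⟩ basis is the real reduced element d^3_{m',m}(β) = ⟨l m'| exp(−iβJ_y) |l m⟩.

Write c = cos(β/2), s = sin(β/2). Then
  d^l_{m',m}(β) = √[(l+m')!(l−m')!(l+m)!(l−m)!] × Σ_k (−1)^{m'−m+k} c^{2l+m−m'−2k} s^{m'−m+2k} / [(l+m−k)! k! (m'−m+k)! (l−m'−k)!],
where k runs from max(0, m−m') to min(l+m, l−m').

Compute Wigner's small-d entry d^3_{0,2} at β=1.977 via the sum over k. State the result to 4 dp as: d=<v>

d=-0.4566

d^3_{0,2}(β=1.977) via Wigner's sum:
Half-angle: c=0.549943, s=0.835202. N=√(6·6·120·1)=65.726707
The bounds max(0,m−m')=2 and min(l+m,l−m')=3 give 2 terms
  k=2: (−1)^0·65.7267/(12)·0.5499^4·0.8352^2 = +0.349474
  k=3: (−1)^1·65.7267/(12)·0.5499^2·0.8352^4 = -0.806051
d^3_{0,2}(1.977) = +0.349474 -0.806051 = -0.456577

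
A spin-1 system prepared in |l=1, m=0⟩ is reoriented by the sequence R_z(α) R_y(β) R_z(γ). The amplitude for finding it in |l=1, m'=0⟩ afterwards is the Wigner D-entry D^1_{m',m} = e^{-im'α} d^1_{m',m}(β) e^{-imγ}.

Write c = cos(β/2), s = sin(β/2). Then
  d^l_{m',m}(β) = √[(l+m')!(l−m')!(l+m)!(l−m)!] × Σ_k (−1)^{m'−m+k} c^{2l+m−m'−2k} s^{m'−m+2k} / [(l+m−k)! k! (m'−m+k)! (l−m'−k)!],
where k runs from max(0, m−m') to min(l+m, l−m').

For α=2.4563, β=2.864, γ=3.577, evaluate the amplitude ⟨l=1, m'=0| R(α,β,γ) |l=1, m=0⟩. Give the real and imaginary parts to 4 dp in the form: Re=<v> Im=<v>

Re=-0.9617 Im=0.0000

Split into d^1_{0,0}(β=2.864) × two z-phases.
Half-angle: c=0.138351, s=0.990383. N=√(1·1·1·1)=1.000000
k: max(0,(0)−(0))=0 … min(1+(0),1−(0))=1
  k=0: (−1)^0·1.0000/(1)·0.1384^2·0.9904^0 = +0.019141
  k=1: (−1)^1·1.0000/(1)·0.1384^0·0.9904^2 = -0.980859
d^1_{0,0}(2.864) = +0.019141 -0.980859 = -0.961718
Phases: e^{-i·(0)·2.4563}=+1.000000+0.000000i, e^{-i·(0)·3.577}=+1.000000+0.000000i ⇒ D=-0.961718+0.000000i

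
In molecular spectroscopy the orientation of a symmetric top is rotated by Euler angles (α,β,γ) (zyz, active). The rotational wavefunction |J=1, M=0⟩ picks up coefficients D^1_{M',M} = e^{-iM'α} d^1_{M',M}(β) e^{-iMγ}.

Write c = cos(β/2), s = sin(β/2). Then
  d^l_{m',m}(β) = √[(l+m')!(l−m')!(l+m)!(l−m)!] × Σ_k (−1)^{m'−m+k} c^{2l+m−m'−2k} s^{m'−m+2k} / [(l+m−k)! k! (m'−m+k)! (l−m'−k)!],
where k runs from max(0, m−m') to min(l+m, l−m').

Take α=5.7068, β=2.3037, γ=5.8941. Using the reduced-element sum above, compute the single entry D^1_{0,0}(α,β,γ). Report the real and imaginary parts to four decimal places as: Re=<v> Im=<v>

Re=-0.6690 Im=0.0000

Split into d^1_{0,0}(β=2.3037) × two z-phases.
c=cos(2.3037/2)=0.406798, s=sin(2.3037/2)=0.913518; N=√[1·1·1·1]=1.000000
k∈{0,1} keeps every argument non-negative
  k=0: (−1)^0·1.0000/(1)·0.4068^2·0.9135^0 = +0.165485
  k=1: (−1)^1·1.0000/(1)·0.4068^0·0.9135^2 = -0.834515
d^1_{0,0}(2.3037) = +0.165485 -0.834515 = -0.669031
Phases: e^{-i·(0)·5.7068}=+1.000000+0.000000i, e^{-i·(0)·5.8941}=+1.000000+0.000000i ⇒ D=-0.669031+0.000000i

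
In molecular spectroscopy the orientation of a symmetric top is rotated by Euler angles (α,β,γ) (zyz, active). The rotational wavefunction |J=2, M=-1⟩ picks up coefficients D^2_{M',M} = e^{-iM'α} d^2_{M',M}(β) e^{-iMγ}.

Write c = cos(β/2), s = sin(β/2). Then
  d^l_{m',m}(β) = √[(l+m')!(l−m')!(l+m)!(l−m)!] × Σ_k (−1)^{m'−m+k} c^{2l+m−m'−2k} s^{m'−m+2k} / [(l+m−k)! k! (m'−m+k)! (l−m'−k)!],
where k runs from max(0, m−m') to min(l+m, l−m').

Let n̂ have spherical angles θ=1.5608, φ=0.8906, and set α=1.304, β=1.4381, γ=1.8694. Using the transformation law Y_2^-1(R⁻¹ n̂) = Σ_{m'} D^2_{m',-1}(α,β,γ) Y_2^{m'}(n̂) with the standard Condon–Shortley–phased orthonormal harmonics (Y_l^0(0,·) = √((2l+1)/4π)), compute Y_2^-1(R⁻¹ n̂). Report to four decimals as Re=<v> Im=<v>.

Need the full column D^2_{m',-1} for m'=−2..2 at α=1.304, β=1.4381, γ=1.8694.
cos(β/2)=0.752432, sin(β/2)=0.658670
d^2_{-2,-1}: single k=1 term ⇒ +0.561176;  D = -0.130660-0.545754i
d^2_{-1,-1}: k∈[0..1] ⇒ +0.320530 -0.736871 = -0.416341;  D = +0.416131+0.013240i
d^2_{0,-1}: k∈[0..1] ⇒ -0.687298 +0.526680 = -0.160618;  D = +0.047252-0.153510i
d^2_{1,-1}: k∈[0..1] ⇒ +0.736871 -0.188223 = +0.548648;  D = +0.463265+0.293940i
d^2_{2,-1}: single k=0 term ⇒ -0.430032;  D = -0.317971+0.289521i
Y_2^{m'}(θ=1.5608,φ=0.8906) and Σ D·Y over m':
  (-0.1307-0.5458i)·(-0.0807-0.3777i)  (+0.4161+0.0132i)·(+0.0049-0.0060i)  (+0.0473-0.1535i)·(-0.3153+0.0000i)  (+0.4633+0.2939i)·(-0.0049-0.0060i)  (-0.3180+0.2895i)·(-0.0807+0.3777i)
Y_2^-1(R⁻¹ n̂) = -0.292591-0.008323i

Re=-0.2926 Im=-0.0083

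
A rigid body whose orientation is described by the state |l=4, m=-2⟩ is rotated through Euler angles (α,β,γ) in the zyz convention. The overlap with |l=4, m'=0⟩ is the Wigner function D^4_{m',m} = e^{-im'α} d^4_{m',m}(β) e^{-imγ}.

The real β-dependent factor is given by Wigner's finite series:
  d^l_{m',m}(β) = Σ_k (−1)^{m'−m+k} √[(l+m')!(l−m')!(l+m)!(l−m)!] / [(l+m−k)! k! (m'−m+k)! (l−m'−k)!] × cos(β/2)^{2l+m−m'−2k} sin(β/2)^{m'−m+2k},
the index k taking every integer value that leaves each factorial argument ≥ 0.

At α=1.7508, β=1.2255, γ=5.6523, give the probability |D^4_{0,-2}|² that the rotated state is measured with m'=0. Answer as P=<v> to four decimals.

P=0.0048

First d^4_{0,-2}(β=1.2255), then the phase factors e^{-i(0)α} and e^{-i(-2)γ}:
With c≡cos(β/2)=0.818070 and s≡sin(β/2)=0.575119, N=[24·24·2·720]^{1/2}=910.735966
k: max(0,(-2)−(0))=0 … min(4+(-2),4−(0))=2
  k=0: (−1)^2·910.7360/(96)·0.8181^6·0.5751^2 = +0.940543
  k=1: (−1)^3·910.7360/(36)·0.8181^4·0.5751^4 = -1.239603
  k=2: (−1)^4·910.7360/(96)·0.8181^2·0.5751^6 = +0.229747
d^4_{0,-2}(1.2255) = +0.940543 -1.239603 +0.229747 = -0.069314
|D^4_{0,-2}|² = |d^4_{0,-2}(β)|² = (-0.069314)² = 0.004804 (the z-rotation phases have unit modulus)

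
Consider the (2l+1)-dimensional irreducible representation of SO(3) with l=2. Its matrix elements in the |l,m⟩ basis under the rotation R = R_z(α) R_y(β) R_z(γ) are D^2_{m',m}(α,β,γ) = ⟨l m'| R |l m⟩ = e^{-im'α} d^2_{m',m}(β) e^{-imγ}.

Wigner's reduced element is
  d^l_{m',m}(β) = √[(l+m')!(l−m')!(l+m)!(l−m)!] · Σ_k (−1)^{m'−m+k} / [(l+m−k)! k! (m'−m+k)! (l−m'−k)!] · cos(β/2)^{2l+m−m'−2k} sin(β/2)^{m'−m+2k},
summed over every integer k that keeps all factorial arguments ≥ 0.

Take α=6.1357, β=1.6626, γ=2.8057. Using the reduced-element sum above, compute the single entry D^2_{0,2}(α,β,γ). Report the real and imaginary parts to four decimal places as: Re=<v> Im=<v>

D^2_{0,2}(6.1357,1.6626,2.8057) = e^{-i·0·6.1357}·d^2_{0,2}(1.6626)·e^{-i·2·2.8057}. Compute d first:
c=cos(1.6626/2)=0.673916, s=sin(1.6626/2)=0.738808; N=√[2·2·24·1]=9.797959
k: max(0,(2)−(0))=2 … min(2+(2),2−(0))=2
  k=2: (−1)^0·9.7980/(4)·0.6739^2·0.7388^2 = +0.607226
d^2_{0,2}(1.6626) = +0.607226
Attach z-rotation phases: D = e^{-i(0)(6.1357)}·(+0.607226)·e^{-i(2)(2.8057)} = +0.475283+0.377928i

Re=0.4753 Im=0.3779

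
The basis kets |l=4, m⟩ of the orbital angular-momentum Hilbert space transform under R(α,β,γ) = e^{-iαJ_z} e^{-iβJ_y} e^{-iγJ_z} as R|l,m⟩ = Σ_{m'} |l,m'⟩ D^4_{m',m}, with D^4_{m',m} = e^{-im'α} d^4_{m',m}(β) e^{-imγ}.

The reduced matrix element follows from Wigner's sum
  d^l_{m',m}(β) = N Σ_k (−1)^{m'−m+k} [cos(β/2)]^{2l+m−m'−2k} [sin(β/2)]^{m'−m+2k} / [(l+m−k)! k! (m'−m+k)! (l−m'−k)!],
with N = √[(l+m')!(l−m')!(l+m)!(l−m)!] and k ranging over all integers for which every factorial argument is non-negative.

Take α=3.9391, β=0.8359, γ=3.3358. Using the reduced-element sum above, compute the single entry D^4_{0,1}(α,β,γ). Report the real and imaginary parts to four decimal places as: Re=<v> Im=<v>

Re=-0.0401 Im=0.0079

First d^4_{0,1}(β=0.8359), then the phase factors e^{-i(0)α} and e^{-i(1)γ}:
c=cos(0.8359/2)=0.913923, s=sin(0.8359/2)=0.405888; N=√[24·24·120·6]=643.987578
k: max(0,(1)−(0))=1 … min(4+(1),4−(0))=4
  k=1: (−1)^0·643.9876/(144)·0.9139^7·0.4059^1 = +0.966692
  k=2: (−1)^1·643.9876/(24)·0.9139^5·0.4059^3 = -1.144016
  k=3: (−1)^2·643.9876/(24)·0.9139^3·0.4059^5 = +0.225645
  k=4: (−1)^3·643.9876/(144)·0.9139^1·0.4059^7 = -0.007418
d^4_{0,1}(0.8359) = +0.966692 -1.144016 +0.225645 -0.007418 = +0.040903
Phases: e^{-i·(0)·3.9391}=+1.000000+0.000000i, e^{-i·(1)·3.3358}=-0.981201+0.192989i ⇒ D=-0.040134+0.007894i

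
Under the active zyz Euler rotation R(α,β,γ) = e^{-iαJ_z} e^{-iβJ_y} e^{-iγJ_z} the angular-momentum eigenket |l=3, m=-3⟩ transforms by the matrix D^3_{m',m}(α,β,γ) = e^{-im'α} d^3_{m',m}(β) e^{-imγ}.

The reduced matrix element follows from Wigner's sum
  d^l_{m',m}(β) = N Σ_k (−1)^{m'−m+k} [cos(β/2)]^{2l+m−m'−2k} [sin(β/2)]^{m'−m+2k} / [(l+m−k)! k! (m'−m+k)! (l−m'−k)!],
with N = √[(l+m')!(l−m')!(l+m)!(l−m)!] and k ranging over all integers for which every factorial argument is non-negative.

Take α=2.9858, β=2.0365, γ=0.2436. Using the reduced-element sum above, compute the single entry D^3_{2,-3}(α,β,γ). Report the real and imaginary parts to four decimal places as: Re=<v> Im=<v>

Re=-0.2896 Im=-0.4961

First d^3_{2,-3}(β=2.0365), then the phase factors e^{-i(2)α} and e^{-i(-3)γ}:
c=cos(2.0365/2)=0.524856, s=sin(2.0365/2)=0.851191; N=√[120·1·1·720]=293.938769
k∈{0} keeps every argument non-negative
  k=0: (−1)^5·293.9388/(120)·0.5249^1·0.8512^5 = -0.574448
d^3_{2,-3}(2.0365) = -0.574448
Phases: e^{-i·(2)·2.9858}=+0.951849+0.306568i, e^{-i·(-3)·0.2436}=+0.744641+0.667466i ⇒ D=-0.289615-0.496099i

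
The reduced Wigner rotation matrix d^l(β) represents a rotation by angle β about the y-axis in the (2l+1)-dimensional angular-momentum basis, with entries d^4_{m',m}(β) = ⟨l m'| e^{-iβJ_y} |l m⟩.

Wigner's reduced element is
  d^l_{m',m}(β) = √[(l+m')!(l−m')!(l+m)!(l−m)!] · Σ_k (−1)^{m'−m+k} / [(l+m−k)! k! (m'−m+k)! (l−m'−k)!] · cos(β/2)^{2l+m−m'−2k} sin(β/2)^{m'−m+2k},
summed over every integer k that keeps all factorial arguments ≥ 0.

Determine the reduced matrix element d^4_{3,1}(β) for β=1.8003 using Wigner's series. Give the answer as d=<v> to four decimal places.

d^4_{3,1}(β=1.8003) via Wigner's sum:
c=cos(1.8003/2)=0.621492, s=sin(1.8003/2)=0.783420; N=√[5040·1·120·6]=1904.940944
Admissible k: 0..1 (factorial args all ≥0)
  k=0: (−1)^2·1904.9409/(240)·0.6215^6·0.7834^2 = +0.280721
  k=1: (−1)^3·1904.9409/(144)·0.6215^4·0.7834^4 = -0.743432
d^4_{3,1}(1.8003) = +0.280721 -0.743432 = -0.462711

d=-0.4627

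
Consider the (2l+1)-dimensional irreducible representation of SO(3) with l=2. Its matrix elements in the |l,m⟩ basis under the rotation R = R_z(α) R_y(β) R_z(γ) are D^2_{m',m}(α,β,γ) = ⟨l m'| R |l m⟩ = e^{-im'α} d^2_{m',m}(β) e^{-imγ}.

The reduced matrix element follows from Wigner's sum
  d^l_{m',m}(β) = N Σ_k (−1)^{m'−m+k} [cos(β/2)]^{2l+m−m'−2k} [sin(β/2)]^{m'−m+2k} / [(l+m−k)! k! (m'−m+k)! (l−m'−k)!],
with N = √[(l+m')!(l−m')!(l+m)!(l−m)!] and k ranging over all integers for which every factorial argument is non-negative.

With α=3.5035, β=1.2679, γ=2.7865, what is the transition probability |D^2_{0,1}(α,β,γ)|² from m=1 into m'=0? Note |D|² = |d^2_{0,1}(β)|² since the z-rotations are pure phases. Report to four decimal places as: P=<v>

D^2_{0,1}(3.5035,1.2679,2.7865) = e^{-i·0·3.5035}·d^2_{0,1}(1.2679)·e^{-i·1·2.7865}. Compute d first:
Half-angle: c=0.805694, s=0.592332. N=√(2·2·6·1)=4.898979
k: max(0,(1)−(0))=1 … min(2+(1),2−(0))=2
  k=1: (−1)^0·4.8990/(2)·0.8057^3·0.5923^1 = +0.758842
  k=2: (−1)^1·4.8990/(2)·0.8057^1·0.5923^3 = -0.410148
d^2_{0,1}(1.2679) = +0.758842 -0.410148 = +0.348693
|D^2_{0,1}|² = |d^2_{0,1}(β)|² = (+0.348693)² = 0.121587 (the z-rotation phases have unit modulus)

P=0.1216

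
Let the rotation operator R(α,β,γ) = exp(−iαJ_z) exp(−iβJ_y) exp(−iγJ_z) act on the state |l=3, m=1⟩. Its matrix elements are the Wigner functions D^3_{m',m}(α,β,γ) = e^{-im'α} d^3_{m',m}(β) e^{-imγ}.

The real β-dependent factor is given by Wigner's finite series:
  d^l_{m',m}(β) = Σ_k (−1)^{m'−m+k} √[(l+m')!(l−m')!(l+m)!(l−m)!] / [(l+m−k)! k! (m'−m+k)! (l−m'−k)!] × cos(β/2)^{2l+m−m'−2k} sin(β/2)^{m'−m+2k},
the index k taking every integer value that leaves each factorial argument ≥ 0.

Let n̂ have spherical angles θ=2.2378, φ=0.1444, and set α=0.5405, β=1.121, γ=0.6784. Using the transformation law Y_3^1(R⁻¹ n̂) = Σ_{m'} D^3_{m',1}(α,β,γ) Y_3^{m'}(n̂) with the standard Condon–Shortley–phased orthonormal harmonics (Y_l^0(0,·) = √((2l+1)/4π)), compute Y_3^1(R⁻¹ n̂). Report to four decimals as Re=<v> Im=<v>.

Need the full column D^3_{m',1} for m'=−3..3 at α=0.5405, β=1.121, γ=0.6784.
cos(β/2)=0.846989, sin(β/2)=0.531610
d^3_{-3,1}: single k=4 term ⇒ +0.221908;  D = +0.130323+0.179609i
d^3_{-2,1}: k∈[3..4] ⇒ +0.577355 -0.113722 = +0.463633;  D = +0.426564+0.181657i
d^3_{-1,1}: k∈[2..4] ⇒ +0.872668 -0.458372 +0.022571 = +0.436868;  D = +0.432721-0.060053i
d^3_{0,1}: k∈[1..3] ⇒ +0.802737 -0.948691 +0.124576 = -0.021378;  D = -0.016644+0.013416i
d^3_{1,1}: k∈[0..2] ⇒ +0.369205 -1.163557 +0.343779 = -0.450573;  D = -0.155303+0.422963i
d^3_{2,1}: k∈[0..1] ⇒ -0.732796 +0.577355 = -0.155441;  D = +0.029143+0.152684i
d^3_{3,1}: single k=0 term ⇒ +0.563305;  D = -0.375274-0.420097i
Y_3^{m'}(θ=2.2378,φ=0.1444) and Σ D·Y over m':
  (+0.1303+0.1796i)·(+0.1837-0.0849i)  (+0.4266+0.1817i)·(-0.3741+0.1112i)  (+0.4327-0.0601i)·(+0.2295-0.0334i)  (-0.0166+0.0134i)·(+0.2508+0.0000i)  (-0.1553+0.4230i)·(-0.2295-0.0334i)  (+0.0291+0.1527i)·(-0.3741-0.1112i)  (-0.3753-0.4201i)·(-0.1837-0.0849i)
Y_3^1(R⁻¹ n̂) = +0.041644-0.066730i

Re=0.0416 Im=-0.0667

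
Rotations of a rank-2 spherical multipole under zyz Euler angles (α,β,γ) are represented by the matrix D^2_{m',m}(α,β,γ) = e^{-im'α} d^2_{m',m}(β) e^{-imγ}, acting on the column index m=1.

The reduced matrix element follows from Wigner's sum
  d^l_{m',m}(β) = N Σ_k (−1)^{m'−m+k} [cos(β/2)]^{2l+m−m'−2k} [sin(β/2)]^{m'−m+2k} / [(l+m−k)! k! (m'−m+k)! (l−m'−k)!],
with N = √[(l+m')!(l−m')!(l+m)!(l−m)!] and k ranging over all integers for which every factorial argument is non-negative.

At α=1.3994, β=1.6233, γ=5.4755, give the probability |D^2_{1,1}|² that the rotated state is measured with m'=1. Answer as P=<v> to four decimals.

P=0.2740

First d^2_{1,1}(β=1.6233), then the phase factors e^{-i(1)α} and e^{-i(1)γ}:
Half-angle: c=0.688302, s=0.725424. N=√(6·1·6·1)=6.000000
k∈{0,1} keeps every argument non-negative
  k=0: (−1)^0·6.0000/(6)·0.6883^4·0.7254^0 = +0.224449
  k=1: (−1)^1·6.0000/(2)·0.6883^2·0.7254^2 = -0.747934
d^2_{1,1}(1.6233) = +0.224449 -0.747934 = -0.523486
|D^2_{1,1}|² = |d^2_{1,1}(β)|² = (-0.523486)² = 0.274037 (the z-rotation phases have unit modulus)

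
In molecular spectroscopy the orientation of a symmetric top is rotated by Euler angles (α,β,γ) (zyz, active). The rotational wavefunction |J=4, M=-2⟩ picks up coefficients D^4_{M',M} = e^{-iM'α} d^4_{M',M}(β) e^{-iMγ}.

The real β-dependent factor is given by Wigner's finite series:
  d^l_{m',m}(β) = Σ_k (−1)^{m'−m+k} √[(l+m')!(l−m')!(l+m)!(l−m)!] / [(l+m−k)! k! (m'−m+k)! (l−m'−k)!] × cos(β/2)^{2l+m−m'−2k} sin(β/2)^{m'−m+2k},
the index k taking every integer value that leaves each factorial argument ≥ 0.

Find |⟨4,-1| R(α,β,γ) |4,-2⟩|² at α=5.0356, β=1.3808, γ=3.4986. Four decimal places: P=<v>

P=0.1415

First d^4_{-1,-2}(β=1.3808), then the phase factors e^{-i(-1)α} and e^{-i(-2)γ}:
With c≡cos(β/2)=0.770991 and s≡sin(β/2)=0.636846, N=[6·120·2·720]^{1/2}=1018.233765
k∈{0,1,2} keeps every argument non-negative
  k=0: (−1)^1·1018.2338/(240)·0.7710^7·0.6368^1 = -0.437539
  k=1: (−1)^2·1018.2338/(48)·0.7710^5·0.6368^3 = +1.492644
  k=2: (−1)^3·1018.2338/(72)·0.7710^3·0.6368^5 = -0.678945
d^4_{-1,-2}(1.3808) = -0.437539 +1.492644 -0.678945 = +0.376160
|D^4_{-1,-2}|² = |d^4_{-1,-2}(β)|² = (+0.376160)² = 0.141497 (the z-rotation phases have unit modulus)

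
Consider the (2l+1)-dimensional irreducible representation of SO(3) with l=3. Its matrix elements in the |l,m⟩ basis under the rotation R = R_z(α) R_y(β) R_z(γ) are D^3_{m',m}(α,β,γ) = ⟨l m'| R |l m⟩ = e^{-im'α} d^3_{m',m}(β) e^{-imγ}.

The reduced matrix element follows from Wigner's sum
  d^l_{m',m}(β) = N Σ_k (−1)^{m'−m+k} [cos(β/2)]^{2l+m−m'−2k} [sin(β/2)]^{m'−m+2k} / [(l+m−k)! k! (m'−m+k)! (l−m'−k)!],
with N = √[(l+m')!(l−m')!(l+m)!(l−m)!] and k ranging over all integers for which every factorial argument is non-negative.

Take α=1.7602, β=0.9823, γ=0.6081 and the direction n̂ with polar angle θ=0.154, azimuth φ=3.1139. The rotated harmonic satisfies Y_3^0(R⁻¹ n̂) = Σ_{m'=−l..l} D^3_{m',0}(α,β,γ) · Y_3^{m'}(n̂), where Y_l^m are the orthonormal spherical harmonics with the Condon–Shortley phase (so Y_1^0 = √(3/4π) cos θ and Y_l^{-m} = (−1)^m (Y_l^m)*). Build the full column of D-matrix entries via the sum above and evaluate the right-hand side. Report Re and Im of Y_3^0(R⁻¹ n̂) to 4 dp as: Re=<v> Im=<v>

Re=-0.2883 Im=0.0000

Need the full column D^3_{m',0} for m'=−3..3 at α=1.7602, β=0.9823, γ=0.6081.
cos(β/2)=0.881791, sin(β/2)=0.471640
d^3_{-3,0}: single k=3 term ⇒ +0.321695;  D = +0.173112-0.271146i
d^3_{-2,0}: k∈[2..3] ⇒ +0.736623 -0.210734 = +0.525888;  D = -0.488606-0.194480i
d^3_{-1,0}: k∈[1..3] ⇒ +0.871024 -0.747552 +0.071287 = +0.194758;  D = -0.036668+0.191276i
d^3_{0,0}: k∈[0..3] ⇒ +0.470104 -1.210395 +0.346272 -0.011007 = -0.405025;  D = -0.405025+0.000000i
d^3_{1,0}: k∈[0..2] ⇒ -0.871024 +0.747552 -0.071287 = -0.194758;  D = +0.036668+0.191276i
d^3_{2,0}: k∈[0..1] ⇒ +0.736623 -0.210734 = +0.525888;  D = -0.488606+0.194480i
d^3_{3,0}: single k=0 term ⇒ -0.321695;  D = -0.173112-0.271146i
Y_3^{m'}(θ=0.154,φ=3.1139) and Σ D·Y over m':
  (+0.1731-0.2711i)·(-0.0015-0.0001i)  (-0.4886-0.1945i)·(+0.0237+0.0013i)  (-0.0367+0.1913i)·(-0.1924-0.0053i)  (-0.4050+0.0000i)·(+0.6941+0.0000i)  (+0.0367+0.1913i)·(+0.1924-0.0053i)  (-0.4886+0.1945i)·(+0.0237-0.0013i)  (-0.1731-0.2711i)·(+0.0015-0.0001i)
Y_3^0(R⁻¹ n̂) = -0.288256-0.000000i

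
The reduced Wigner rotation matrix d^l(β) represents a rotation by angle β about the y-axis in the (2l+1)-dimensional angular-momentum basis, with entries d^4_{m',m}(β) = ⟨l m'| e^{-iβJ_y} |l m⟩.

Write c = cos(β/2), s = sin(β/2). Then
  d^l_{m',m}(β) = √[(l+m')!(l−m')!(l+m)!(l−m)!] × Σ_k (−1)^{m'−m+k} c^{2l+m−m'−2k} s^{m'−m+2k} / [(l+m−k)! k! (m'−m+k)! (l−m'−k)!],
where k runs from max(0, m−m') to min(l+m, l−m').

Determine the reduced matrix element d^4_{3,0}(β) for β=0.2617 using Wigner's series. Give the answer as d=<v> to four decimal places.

d^4_{3,0}(β=0.2617) via Wigner's sum:
c=cos(0.2617/2)=0.991451, s=sin(0.2617/2)=0.130477; N=√[5040·1·24·24]=1703.830978
The bounds max(0,m−m')=0 and min(l+m,l−m')=1 give 2 terms
  k=0: (−1)^3·1703.8310/(144)·0.9915^5·0.1305^3 = -0.025178
  k=1: (−1)^4·1703.8310/(144)·0.9915^3·0.1305^5 = +0.000436
d^4_{3,0}(0.2617) = -0.025178 +0.000436 = -0.024742

d=-0.0247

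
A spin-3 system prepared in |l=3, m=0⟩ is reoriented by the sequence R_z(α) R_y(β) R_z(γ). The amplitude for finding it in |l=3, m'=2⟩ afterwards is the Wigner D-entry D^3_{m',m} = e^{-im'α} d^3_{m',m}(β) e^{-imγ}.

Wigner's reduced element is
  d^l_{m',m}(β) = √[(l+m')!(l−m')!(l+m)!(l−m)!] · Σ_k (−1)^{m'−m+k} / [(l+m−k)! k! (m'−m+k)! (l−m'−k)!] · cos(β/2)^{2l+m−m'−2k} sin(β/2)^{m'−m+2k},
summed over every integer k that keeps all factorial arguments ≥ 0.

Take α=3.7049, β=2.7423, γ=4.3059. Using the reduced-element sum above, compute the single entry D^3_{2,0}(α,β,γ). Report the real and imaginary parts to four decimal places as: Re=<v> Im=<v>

Split into d^3_{2,0}(β=2.7423) × two z-phases.
c=cos(2.7423/2)=0.198323, s=sin(2.7423/2)=0.980137; N=√[120·1·6·6]=65.726707
k∈{0,1} keeps every argument non-negative
  k=0: (−1)^2·65.7267/(12)·0.1983^4·0.9801^2 = +0.008140
  k=1: (−1)^3·65.7267/(12)·0.1983^2·0.9801^4 = -0.198816
d^3_{2,0}(2.7423) = +0.008140 -0.198816 = -0.190676
D = (+0.429719-0.902963i)·(-0.190676)·(+1.000000+0.000000i) = -0.081937+0.172174i

Re=-0.0819 Im=0.1722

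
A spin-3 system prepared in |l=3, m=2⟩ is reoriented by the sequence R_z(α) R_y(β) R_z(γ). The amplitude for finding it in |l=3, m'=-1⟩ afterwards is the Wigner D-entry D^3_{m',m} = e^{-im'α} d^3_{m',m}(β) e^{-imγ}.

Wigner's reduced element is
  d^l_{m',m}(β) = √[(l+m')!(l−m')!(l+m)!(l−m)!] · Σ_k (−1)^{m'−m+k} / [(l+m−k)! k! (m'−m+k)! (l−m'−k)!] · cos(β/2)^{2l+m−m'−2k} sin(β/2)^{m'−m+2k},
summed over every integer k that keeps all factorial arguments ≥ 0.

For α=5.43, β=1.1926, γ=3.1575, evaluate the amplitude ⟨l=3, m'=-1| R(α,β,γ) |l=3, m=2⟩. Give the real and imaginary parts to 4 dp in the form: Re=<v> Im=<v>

First d^3_{-1,2}(β=1.1926), then the phase factors e^{-i(-1)α} and e^{-i(2)γ}:
With c≡cos(β/2)=0.827419 and s≡sin(β/2)=0.561585, N=[2·24·120·1]^{1/2}=75.894664
k∈{3,4} keeps every argument non-negative
  k=3: (−1)^0·75.8947/(12)·0.8274^3·0.5616^3 = +0.634531
  k=4: (−1)^1·75.8947/(24)·0.8274^1·0.5616^5 = -0.146151
d^3_{-1,2}(1.1926) = +0.634531 -0.146151 = +0.488380
D = (+0.657587-0.753379i)·(+0.488380)·(+0.999494-0.031809i) = +0.309286-0.377964i

Re=0.3093 Im=-0.3780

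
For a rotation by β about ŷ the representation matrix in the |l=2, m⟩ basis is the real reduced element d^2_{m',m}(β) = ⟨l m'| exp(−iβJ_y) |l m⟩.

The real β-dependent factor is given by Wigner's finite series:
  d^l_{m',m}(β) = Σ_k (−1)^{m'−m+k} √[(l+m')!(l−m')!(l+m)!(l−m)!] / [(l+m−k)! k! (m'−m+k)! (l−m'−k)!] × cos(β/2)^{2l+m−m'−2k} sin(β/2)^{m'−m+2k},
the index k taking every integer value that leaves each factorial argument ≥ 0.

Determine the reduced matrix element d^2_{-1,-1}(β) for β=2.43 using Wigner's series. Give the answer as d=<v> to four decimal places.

d=-0.3051

d^2_{-1,-1}(β=2.43) via Wigner's sum:
Half-angle: c=0.348337, s=0.937369. N=√(1·6·1·6)=6.000000
The bounds max(0,m−m')=0 and min(l+m,l−m')=1 give 2 terms
  k=0: (−1)^0·6.0000/(6)·0.3483^4·0.9374^0 = +0.014723
  k=1: (−1)^1·6.0000/(2)·0.3483^2·0.9374^2 = -0.319847
d^2_{-1,-1}(2.43) = +0.014723 -0.319847 = -0.305124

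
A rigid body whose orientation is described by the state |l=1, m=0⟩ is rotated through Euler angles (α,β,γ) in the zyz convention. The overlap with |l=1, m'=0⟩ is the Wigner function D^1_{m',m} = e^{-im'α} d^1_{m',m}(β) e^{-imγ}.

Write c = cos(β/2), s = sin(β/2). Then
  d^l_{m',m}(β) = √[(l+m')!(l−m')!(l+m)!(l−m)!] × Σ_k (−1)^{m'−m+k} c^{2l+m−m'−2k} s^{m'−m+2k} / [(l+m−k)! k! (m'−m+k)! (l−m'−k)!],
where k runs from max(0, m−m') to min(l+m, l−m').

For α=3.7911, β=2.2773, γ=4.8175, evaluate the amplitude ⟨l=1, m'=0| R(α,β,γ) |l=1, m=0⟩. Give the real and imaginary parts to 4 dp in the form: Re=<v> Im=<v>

Re=-0.6492 Im=0.0000

D^1_{0,0}(3.7911,2.2773,4.8175) = e^{-i·0·3.7911}·d^1_{0,0}(2.2773)·e^{-i·0·4.8175}. Compute d first:
Half-angle: c=0.418821, s=0.908069. N=√(1·1·1·1)=1.000000
Admissible k: 0..1 (factorial args all ≥0)
  k=0: (−1)^0·1.0000/(1)·0.4188^2·0.9081^0 = +0.175411
  k=1: (−1)^1·1.0000/(1)·0.4188^0·0.9081^2 = -0.824589
d^1_{0,0}(2.2773) = +0.175411 -0.824589 = -0.649178
Attach z-rotation phases: D = e^{-i(0)(3.7911)}·(-0.649178)·e^{-i(0)(4.8175)} = -0.649178+0.000000i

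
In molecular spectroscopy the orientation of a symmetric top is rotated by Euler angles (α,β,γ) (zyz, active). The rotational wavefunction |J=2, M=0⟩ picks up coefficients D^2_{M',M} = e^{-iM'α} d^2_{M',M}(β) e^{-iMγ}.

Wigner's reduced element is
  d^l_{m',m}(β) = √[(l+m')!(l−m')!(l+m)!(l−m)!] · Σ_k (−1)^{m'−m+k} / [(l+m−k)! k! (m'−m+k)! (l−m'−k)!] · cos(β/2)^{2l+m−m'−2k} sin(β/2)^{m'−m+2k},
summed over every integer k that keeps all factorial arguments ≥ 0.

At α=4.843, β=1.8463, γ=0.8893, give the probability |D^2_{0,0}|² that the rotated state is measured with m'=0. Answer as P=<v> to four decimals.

Split into d^2_{0,0}(β=1.8463) × two z-phases.
With c≡cos(β/2)=0.603311 and s≡sin(β/2)=0.797506, N=[2·2·2·2]^{1/2}=4.000000
Admissible k: 0..2 (factorial args all ≥0)
  k=0: (−1)^0·4.0000/(4)·0.6033^4·0.7975^0 = +0.132484
  k=1: (−1)^1·4.0000/(1)·0.6033^2·0.7975^2 = -0.925999
  k=2: (−1)^2·4.0000/(4)·0.6033^0·0.7975^4 = +0.404516
d^2_{0,0}(1.8463) = +0.132484 -0.925999 +0.404516 = -0.388998
|D^2_{0,0}|² = |d^2_{0,0}(β)|² = (-0.388998)² = 0.151320 (the z-rotation phases have unit modulus)

P=0.1513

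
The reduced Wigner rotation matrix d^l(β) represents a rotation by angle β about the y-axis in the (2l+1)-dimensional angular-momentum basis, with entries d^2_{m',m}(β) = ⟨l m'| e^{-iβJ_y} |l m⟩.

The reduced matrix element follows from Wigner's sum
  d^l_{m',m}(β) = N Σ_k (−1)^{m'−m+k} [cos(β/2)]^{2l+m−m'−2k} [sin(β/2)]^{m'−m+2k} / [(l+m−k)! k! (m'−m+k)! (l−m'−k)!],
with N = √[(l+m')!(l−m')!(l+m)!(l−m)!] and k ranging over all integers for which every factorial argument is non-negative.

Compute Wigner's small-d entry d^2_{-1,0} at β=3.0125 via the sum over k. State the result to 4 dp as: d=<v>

d^2_{-1,0}(β=3.0125) via Wigner's sum:
Half-angle: c=0.064502, s=0.997918. N=√(1·6·2·2)=4.898979
Admissible k: 1..2 (factorial args all ≥0)
  k=1: (−1)^0·4.8990/(2)·0.0645^3·0.9979^1 = +0.000656
  k=2: (−1)^1·4.8990/(2)·0.0645^1·0.9979^3 = -0.157011
d^2_{-1,0}(3.0125) = +0.000656 -0.157011 = -0.156355

d=-0.1564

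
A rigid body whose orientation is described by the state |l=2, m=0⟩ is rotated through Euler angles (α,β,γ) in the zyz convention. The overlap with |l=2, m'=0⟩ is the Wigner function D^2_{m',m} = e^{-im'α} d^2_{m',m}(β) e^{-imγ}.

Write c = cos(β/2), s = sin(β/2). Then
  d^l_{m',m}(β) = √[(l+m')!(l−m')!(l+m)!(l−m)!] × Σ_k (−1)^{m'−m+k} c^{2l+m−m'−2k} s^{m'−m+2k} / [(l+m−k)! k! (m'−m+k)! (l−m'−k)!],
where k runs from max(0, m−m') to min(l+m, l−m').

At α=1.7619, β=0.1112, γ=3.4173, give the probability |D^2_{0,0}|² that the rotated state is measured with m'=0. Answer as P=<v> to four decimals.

D^2_{0,0}(1.7619,0.1112,3.4173) = e^{-i·0·1.7619}·d^2_{0,0}(0.1112)·e^{-i·0·3.4173}. Compute d first:
Half-angle: c=0.998455, s=0.055571. N=√(2·2·2·2)=4.000000
k∈{0,1,2} keeps every argument non-negative
  k=0: (−1)^0·4.0000/(4)·0.9985^4·0.0556^0 = +0.993833
  k=1: (−1)^1·4.0000/(1)·0.9985^2·0.0556^2 = -0.012315
  k=2: (−1)^2·4.0000/(4)·0.9985^0·0.0556^4 = +0.000010
d^2_{0,0}(0.1112) = +0.993833 -0.012315 +0.000010 = +0.981528
|D^2_{0,0}|² = |d^2_{0,0}(β)|² = (+0.981528)² = 0.963398 (the z-rotation phases have unit modulus)

P=0.9634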